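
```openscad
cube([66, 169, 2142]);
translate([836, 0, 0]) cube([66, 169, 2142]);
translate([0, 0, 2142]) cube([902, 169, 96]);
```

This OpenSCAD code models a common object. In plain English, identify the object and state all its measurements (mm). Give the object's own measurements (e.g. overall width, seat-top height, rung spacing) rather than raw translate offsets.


A door frame. The clear opening is 770 mm wide and 2142 mm high. Two 66 mm wide jambs, 169 mm deep, stand either side of the opening from the floor to the top of the opening. A 96 mm thick head sits across the top of both jambs, spanning the full outside width of the frame.


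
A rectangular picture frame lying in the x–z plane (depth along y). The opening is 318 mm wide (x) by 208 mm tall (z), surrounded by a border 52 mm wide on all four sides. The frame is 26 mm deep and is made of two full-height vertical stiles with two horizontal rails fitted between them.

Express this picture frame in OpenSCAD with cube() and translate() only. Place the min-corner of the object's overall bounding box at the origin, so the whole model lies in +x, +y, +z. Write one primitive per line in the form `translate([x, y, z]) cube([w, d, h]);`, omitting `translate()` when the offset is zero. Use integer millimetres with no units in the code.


cube([52, 26, 312]);
translate([370, 0, 0]) cube([52, 26, 312]);
translate([52, 0, 0]) cube([318, 26, 52]);
translate([52, 0, 260]) cube([318, 26, 52]);


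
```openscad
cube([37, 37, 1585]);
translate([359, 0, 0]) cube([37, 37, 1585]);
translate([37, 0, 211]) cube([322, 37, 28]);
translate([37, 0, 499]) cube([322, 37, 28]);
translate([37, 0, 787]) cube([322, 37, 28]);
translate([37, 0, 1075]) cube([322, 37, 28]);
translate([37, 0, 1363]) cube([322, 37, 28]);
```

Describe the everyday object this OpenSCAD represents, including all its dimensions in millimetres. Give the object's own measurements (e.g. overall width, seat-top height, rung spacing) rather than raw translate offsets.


A straight ladder. Two 37×37 mm vertical rails, 1585 mm tall, stand 396 mm apart (outside-to-outside) with their front faces coplanar on the −y side. 5 rungs, each 37 mm deep and 28 mm tall, span between the inner faces of the rails, front faces flush with the rails. The lowest rung's underside is at z = 211 mm and rungs are spaced 288 mm apart (underside to underside).


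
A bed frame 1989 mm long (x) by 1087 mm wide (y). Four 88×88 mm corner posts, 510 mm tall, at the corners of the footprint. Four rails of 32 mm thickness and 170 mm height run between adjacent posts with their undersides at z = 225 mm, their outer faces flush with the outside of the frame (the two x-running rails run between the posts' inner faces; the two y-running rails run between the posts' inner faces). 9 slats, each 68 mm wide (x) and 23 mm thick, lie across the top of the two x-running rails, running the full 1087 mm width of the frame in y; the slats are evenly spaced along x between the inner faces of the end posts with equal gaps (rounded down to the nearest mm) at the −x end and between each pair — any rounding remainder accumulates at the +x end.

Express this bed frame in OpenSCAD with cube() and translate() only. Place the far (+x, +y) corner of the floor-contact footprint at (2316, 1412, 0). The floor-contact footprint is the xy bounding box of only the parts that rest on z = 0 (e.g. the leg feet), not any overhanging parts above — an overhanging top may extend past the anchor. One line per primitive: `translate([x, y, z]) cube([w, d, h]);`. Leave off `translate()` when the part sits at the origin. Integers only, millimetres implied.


translate([327, 325, 0]) cube([88, 88, 510]);
translate([327, 1324, 0]) cube([88, 88, 510]);
translate([2228, 325, 0]) cube([88, 88, 510]);
translate([2228, 1324, 0]) cube([88, 88, 510]);
translate([415, 325, 225]) cube([1813, 32, 170]);
translate([415, 1380, 225]) cube([1813, 32, 170]);
translate([327, 413, 225]) cube([32, 911, 170]);
translate([2284, 413, 225]) cube([32, 911, 170]);
translate([535, 325, 395]) cube([68, 1087, 23]);
translate([723, 325, 395]) cube([68, 1087, 23]);
translate([911, 325, 395]) cube([68, 1087, 23]);
translate([1099, 325, 395]) cube([68, 1087, 23]);
translate([1287, 325, 395]) cube([68, 1087, 23]);
translate([1475, 325, 395]) cube([68, 1087, 23]);
translate([1663, 325, 395]) cube([68, 1087, 23]);
translate([1851, 325, 395]) cube([68, 1087, 23]);
translate([2039, 325, 395]) cube([68, 1087, 23]);


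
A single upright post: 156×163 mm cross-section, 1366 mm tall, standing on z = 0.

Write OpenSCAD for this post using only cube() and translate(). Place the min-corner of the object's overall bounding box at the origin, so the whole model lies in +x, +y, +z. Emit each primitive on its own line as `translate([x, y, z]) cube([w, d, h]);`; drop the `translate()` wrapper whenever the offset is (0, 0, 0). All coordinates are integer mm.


cube([156, 163, 1366]);


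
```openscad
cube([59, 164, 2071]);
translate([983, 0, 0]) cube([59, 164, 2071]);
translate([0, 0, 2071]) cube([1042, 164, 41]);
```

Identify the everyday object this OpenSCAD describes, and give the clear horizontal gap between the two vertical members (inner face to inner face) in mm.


A door frame. The clear opening width is 924 mm.

Two 2071 mm tall posts with a header on top — a door frame. The left jamb is 59 mm wide at x = 0; the right jamb starts at x = 983. The clear opening is 983 − 59 = 924 mm.


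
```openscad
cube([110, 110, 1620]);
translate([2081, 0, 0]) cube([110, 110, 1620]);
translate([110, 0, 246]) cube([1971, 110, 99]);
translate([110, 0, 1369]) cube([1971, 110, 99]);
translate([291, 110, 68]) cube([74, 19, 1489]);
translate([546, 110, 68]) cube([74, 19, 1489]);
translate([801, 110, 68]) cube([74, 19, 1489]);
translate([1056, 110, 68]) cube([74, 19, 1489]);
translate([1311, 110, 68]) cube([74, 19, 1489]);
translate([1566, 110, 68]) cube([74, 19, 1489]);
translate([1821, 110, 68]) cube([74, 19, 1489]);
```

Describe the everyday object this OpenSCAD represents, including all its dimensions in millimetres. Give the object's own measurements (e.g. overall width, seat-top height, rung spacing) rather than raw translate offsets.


A fence section. Two 110×110 mm posts, 1620 mm tall, stand on the floor with a clear span of 1971 mm between their inner faces. Two horizontal rails of 110×99 mm section span the gap between the posts with their undersides at z = 246 mm and z = 1369 mm, flush with the posts' −y face. 7 pickets, each 74 mm wide, 19 mm thick and 1489 mm tall, are fixed to the +y face of the rails with their bottoms at z = 68 mm, spaced across the span with a 181 mm gap after the −x post and between neighbouring pickets, with 186 mm left before the +x post.


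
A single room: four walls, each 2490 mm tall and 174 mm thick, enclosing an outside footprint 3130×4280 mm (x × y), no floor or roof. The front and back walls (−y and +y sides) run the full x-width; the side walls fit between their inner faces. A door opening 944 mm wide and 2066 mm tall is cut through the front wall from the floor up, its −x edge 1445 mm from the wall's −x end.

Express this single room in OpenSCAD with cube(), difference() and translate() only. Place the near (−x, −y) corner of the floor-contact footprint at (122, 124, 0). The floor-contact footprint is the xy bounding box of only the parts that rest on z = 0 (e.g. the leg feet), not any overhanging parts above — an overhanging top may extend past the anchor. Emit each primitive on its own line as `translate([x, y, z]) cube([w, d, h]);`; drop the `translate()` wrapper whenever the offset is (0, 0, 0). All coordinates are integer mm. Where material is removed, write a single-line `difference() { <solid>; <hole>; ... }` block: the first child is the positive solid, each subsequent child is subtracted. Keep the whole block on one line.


difference() { translate([122, 124, 0]) cube([3130, 174, 2490]); translate([1567, 124, 0]) cube([944, 174, 2066]); }
translate([122, 4230, 0]) cube([3130, 174, 2490]);
translate([122, 298, 0]) cube([174, 3932, 2490]);
translate([3078, 298, 0]) cube([174, 3932, 2490]);


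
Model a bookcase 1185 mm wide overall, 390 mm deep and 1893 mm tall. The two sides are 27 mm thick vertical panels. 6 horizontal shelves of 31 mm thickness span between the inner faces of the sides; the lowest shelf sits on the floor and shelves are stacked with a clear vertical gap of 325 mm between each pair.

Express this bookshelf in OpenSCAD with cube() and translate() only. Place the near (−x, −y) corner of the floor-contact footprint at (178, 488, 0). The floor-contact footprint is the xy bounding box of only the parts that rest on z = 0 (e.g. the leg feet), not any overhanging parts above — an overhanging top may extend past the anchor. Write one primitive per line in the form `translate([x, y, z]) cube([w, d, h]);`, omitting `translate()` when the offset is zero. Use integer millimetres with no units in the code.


translate([178, 488, 0]) cube([27, 390, 1893]);
translate([1336, 488, 0]) cube([27, 390, 1893]);
translate([205, 488, 0]) cube([1131, 390, 31]);
translate([205, 488, 356]) cube([1131, 390, 31]);
translate([205, 488, 712]) cube([1131, 390, 31]);
translate([205, 488, 1068]) cube([1131, 390, 31]);
translate([205, 488, 1424]) cube([1131, 390, 31]);
translate([205, 488, 1780]) cube([1131, 390, 31]);


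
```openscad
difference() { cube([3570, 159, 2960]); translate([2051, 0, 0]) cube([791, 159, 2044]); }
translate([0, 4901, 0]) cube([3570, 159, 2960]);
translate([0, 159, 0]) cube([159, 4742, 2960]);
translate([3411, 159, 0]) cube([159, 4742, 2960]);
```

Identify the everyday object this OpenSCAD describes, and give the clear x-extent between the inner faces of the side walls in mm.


A single room. The interior width is 3252 mm.

Four walls enclosing a rectangle with a door in the front wall — a room. Outside width 3570 minus two 159 mm walls gives 3252 mm.


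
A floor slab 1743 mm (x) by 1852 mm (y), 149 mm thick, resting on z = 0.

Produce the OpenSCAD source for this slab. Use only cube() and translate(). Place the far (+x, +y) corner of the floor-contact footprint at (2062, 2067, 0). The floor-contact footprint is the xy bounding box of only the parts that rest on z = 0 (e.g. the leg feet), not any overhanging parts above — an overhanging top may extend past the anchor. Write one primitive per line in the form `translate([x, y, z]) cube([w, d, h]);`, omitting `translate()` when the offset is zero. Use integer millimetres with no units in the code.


translate([319, 215, 0]) cube([1743, 1852, 149]);


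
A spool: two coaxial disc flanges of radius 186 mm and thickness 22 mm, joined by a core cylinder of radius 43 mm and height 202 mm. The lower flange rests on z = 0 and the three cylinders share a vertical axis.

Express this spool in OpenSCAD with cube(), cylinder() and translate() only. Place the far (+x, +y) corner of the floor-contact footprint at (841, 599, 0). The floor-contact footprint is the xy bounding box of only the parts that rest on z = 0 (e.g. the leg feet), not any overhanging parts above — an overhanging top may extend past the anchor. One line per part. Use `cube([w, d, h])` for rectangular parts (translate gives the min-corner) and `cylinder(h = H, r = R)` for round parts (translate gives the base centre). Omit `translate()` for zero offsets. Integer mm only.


translate([655, 413, 0]) cylinder(h = 22, r = 186);
translate([655, 413, 22]) cylinder(h = 202, r = 43);
translate([655, 413, 224]) cylinder(h = 22, r = 186);


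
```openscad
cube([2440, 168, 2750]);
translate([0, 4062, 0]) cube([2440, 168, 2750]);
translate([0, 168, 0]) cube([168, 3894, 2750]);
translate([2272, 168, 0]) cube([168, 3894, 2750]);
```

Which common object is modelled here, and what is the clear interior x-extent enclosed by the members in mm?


A house (or room) frame. The interior width is 2104 mm.

Four 2750 mm walls enclosing a rectangle with no floor or roof — a room or house frame. Outside width is 2440 mm and wall thickness is 168 mm, so the interior width is 2440 − 2 × 168 = 2104 mm.


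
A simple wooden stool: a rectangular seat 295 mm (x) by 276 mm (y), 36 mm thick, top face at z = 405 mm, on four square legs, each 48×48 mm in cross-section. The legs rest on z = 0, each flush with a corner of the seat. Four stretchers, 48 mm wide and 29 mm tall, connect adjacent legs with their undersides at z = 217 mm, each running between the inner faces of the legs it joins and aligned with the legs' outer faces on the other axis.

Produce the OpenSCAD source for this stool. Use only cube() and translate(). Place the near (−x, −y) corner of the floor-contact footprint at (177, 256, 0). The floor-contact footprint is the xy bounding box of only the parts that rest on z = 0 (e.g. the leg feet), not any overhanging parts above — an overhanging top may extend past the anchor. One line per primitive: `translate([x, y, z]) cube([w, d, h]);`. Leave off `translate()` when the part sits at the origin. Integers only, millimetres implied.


translate([177, 256, 369]) cube([295, 276, 36]);
translate([177, 256, 0]) cube([48, 48, 369]);
translate([424, 256, 0]) cube([48, 48, 369]);
translate([177, 484, 0]) cube([48, 48, 369]);
translate([424, 484, 0]) cube([48, 48, 369]);
translate([225, 256, 217]) cube([199, 48, 29]);
translate([225, 484, 217]) cube([199, 48, 29]);
translate([177, 304, 217]) cube([48, 180, 29]);
translate([424, 304, 217]) cube([48, 180, 29]);


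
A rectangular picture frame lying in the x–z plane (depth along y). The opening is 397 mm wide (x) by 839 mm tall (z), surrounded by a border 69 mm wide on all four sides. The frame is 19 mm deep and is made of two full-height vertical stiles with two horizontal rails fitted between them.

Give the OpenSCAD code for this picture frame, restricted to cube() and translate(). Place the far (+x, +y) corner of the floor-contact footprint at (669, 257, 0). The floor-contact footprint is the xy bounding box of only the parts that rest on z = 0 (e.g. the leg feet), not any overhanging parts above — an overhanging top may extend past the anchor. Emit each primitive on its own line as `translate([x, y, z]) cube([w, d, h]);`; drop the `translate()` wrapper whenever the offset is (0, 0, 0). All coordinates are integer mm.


translate([134, 238, 0]) cube([69, 19, 977]);
translate([600, 238, 0]) cube([69, 19, 977]);
translate([203, 238, 0]) cube([397, 19, 69]);
translate([203, 238, 908]) cube([397, 19, 69]);


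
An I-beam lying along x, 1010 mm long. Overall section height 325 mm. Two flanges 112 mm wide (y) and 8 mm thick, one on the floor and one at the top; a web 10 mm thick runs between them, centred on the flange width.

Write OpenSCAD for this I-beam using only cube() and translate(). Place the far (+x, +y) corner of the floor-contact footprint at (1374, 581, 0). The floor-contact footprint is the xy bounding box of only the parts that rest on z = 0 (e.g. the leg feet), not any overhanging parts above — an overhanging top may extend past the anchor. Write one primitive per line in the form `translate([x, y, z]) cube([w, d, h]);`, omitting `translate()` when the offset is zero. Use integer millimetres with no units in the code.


translate([364, 469, 0]) cube([1010, 112, 8]);
translate([364, 520, 8]) cube([1010, 10, 309]);
translate([364, 469, 317]) cube([1010, 112, 8]);


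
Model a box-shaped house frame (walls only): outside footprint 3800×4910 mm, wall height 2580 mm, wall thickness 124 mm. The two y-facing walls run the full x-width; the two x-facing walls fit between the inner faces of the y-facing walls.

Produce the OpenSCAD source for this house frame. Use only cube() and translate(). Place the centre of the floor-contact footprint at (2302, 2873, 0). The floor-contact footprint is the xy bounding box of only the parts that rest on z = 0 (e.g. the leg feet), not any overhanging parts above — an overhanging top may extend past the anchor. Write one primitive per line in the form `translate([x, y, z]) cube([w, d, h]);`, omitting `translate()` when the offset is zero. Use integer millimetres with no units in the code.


translate([402, 418, 0]) cube([3800, 124, 2580]);
translate([402, 5204, 0]) cube([3800, 124, 2580]);
translate([402, 542, 0]) cube([124, 4662, 2580]);
translate([4078, 542, 0]) cube([124, 4662, 2580]);


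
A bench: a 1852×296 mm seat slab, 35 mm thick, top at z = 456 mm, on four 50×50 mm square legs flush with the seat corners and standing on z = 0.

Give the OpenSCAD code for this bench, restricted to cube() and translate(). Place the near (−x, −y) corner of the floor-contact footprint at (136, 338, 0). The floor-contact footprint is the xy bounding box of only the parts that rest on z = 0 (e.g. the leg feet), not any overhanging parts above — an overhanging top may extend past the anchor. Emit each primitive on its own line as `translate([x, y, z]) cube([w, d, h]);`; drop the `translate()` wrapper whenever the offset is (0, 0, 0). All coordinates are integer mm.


// leg_h = 456 − 35 = 421
translate([136, 338, 421]) cube([1852, 296, 35]);
translate([136, 338, 0]) cube([50, 50, 421]);
translate([136, 584, 0]) cube([50, 50, 421]);
translate([1938, 338, 0]) cube([50, 50, 421]);
translate([1938, 584, 0]) cube([50, 50, 421]);


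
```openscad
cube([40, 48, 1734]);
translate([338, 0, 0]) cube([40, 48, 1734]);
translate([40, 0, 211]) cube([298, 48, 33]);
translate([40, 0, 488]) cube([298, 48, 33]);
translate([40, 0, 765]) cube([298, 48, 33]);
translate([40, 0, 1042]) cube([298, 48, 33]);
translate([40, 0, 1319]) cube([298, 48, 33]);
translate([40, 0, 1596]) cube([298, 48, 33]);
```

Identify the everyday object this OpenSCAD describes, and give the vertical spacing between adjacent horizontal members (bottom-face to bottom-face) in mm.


A ladder. The rung spacing is 277 mm.

Two tall 40×48 posts with 6 short bars between them — a ladder. Adjacent rungs sit at z = 211 and z = 488, so the spacing is 488 − 211 = 277 mm.


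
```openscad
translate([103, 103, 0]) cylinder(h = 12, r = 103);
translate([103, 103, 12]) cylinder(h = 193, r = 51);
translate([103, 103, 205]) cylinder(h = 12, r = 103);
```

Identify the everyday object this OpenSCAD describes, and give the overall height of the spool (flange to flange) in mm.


A spool. The overall height is 217 mm.

Three coaxial cylinders, large–small–large — a spool. Two 12 mm flanges and a 193 mm core give 12 + 193 + 12 = 217 mm.


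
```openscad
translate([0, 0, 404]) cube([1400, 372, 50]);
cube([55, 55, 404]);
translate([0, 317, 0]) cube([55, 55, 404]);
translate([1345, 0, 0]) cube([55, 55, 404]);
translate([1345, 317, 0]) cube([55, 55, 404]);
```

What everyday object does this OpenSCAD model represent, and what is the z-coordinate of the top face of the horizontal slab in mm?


A bench. The seat-top height is 454 mm.

A long slab on four corner posts — a bench. The slab sits at z = 404 with thickness 50, so the top is 404 + 50 = 454 mm.


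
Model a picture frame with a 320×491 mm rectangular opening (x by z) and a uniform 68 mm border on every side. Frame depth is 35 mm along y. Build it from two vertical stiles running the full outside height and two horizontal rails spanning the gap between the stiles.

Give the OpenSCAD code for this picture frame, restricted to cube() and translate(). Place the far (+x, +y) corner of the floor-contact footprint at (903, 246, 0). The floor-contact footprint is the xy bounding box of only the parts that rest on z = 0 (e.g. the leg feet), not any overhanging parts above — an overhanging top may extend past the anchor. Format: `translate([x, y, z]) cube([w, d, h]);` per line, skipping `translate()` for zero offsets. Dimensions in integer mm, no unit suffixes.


translate([447, 211, 0]) cube([68, 35, 627]);
translate([835, 211, 0]) cube([68, 35, 627]);
translate([515, 211, 0]) cube([320, 35, 68]);
translate([515, 211, 559]) cube([320, 35, 68]);


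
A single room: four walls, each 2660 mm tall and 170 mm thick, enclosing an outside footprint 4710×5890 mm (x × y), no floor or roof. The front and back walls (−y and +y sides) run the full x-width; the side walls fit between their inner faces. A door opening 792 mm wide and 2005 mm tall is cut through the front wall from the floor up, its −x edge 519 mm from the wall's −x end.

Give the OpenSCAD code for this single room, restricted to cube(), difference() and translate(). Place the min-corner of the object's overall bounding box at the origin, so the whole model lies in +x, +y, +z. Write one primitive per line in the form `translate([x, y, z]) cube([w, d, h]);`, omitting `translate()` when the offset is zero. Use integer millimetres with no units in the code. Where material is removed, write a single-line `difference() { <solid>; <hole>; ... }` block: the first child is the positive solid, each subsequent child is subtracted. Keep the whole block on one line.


difference() { cube([4710, 170, 2660]); translate([519, 0, 0]) cube([792, 170, 2005]); }
translate([0, 5720, 0]) cube([4710, 170, 2660]);
translate([0, 170, 0]) cube([170, 5550, 2660]);
translate([4540, 170, 0]) cube([170, 5550, 2660]);


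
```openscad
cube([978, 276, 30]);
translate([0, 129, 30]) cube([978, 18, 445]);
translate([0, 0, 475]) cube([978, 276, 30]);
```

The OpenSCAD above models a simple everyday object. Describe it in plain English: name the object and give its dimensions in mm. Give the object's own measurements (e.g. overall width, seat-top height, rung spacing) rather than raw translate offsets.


An I-beam lying along x, 978 mm long. Overall section height 505 mm. Two flanges 276 mm wide (y) and 30 mm thick, one on the floor and one at the top; a web 18 mm thick runs between them, centred on the flange width.


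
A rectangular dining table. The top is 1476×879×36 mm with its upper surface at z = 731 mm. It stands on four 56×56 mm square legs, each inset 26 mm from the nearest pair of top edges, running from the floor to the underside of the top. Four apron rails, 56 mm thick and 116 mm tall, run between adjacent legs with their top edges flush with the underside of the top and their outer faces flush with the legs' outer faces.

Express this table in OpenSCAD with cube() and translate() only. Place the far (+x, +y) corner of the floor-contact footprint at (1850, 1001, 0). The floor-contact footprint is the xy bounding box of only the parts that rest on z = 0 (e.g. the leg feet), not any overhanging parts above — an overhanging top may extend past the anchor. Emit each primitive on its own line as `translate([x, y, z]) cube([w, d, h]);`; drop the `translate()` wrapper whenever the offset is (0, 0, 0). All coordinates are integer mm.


translate([400, 148, 695]) cube([1476, 879, 36]);
translate([426, 174, 0]) cube([56, 56, 695]);
translate([1794, 174, 0]) cube([56, 56, 695]);
translate([426, 945, 0]) cube([56, 56, 695]);
translate([1794, 945, 0]) cube([56, 56, 695]);
translate([482, 174, 579]) cube([1312, 56, 116]);
translate([482, 945, 579]) cube([1312, 56, 116]);
translate([426, 230, 579]) cube([56, 715, 116]);
translate([1794, 230, 579]) cube([56, 715, 116]);


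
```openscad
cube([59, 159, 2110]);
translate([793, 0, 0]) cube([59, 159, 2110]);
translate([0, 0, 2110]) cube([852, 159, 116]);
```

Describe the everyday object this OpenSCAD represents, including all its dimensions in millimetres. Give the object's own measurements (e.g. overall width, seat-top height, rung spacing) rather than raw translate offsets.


A door frame. The clear opening is 734 mm wide and 2110 mm high. Two 59 mm wide jambs, 159 mm deep, stand either side of the opening from the floor to the top of the opening. A 116 mm thick head sits across the top of both jambs, spanning the full outside width of the frame.


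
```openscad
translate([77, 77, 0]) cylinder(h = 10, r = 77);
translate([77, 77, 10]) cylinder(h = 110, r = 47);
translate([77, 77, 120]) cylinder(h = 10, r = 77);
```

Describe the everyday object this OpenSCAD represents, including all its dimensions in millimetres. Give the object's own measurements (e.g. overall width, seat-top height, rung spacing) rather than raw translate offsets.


A spool: two coaxial disc flanges of radius 77 mm and thickness 10 mm, joined by a core cylinder of radius 47 mm and height 110 mm. The lower flange rests on z = 0 and the three cylinders share a vertical axis.


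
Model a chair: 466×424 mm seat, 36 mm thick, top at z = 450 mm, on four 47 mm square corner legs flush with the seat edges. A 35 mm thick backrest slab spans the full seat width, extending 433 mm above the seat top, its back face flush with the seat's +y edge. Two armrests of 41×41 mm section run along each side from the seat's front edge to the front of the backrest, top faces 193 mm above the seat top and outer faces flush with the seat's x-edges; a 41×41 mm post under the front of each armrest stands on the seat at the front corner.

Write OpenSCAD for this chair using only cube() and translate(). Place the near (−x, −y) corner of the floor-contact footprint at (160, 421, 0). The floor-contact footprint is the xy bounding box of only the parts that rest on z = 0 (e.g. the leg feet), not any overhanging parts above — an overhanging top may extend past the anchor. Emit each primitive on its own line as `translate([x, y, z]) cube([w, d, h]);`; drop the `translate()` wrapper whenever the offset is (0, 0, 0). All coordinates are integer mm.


// leg_h = 450 - 36 = 414
// arm post h = 193 - 41 = 152
translate([160, 421, 414]) cube([466, 424, 36]);
translate([160, 421, 0]) cube([47, 47, 414]);
translate([579, 421, 0]) cube([47, 47, 414]);
translate([160, 798, 0]) cube([47, 47, 414]);
translate([579, 798, 0]) cube([47, 47, 414]);
translate([160, 810, 450]) cube([466, 35, 433]);
translate([160, 421, 602]) cube([41, 389, 41]);
translate([585, 421, 602]) cube([41, 389, 41]);
translate([160, 421, 450]) cube([41, 41, 152]);
translate([585, 421, 450]) cube([41, 41, 152]);


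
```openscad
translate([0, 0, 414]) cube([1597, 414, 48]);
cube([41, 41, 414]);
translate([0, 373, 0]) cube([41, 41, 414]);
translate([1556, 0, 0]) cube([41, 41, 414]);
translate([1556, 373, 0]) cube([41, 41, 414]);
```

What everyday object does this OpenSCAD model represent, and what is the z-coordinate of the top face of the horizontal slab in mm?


A bench. The seat-top height is 462 mm.

A long slab on four corner posts — a bench. The slab sits at z = 414 with thickness 48, so the top is 414 + 48 = 462 mm.


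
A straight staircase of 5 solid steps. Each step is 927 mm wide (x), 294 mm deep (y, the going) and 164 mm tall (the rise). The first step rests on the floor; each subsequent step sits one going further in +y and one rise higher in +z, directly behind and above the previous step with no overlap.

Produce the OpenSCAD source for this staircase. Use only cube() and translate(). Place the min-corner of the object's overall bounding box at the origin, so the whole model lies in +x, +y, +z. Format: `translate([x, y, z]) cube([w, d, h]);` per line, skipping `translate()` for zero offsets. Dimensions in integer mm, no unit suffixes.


cube([927, 294, 164]);
translate([0, 294, 164]) cube([927, 294, 164]);
translate([0, 588, 328]) cube([927, 294, 164]);
translate([0, 882, 492]) cube([927, 294, 164]);
translate([0, 1176, 656]) cube([927, 294, 164]);


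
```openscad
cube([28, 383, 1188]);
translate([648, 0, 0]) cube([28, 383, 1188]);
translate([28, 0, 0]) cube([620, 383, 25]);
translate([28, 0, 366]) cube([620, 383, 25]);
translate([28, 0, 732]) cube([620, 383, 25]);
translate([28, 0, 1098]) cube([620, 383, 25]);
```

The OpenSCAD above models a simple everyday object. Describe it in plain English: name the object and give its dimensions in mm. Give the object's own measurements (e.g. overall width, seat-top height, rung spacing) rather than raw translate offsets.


An open bookshelf. Two side panels, each 28 mm thick, 383 mm deep and 1188 mm tall, stand 676 mm apart (outside-to-outside). Between them sit 4 shelves, each 25 mm thick and 383 mm deep, spanning the full gap between the sides. The bottom shelf rests on the floor (its underside at z = 0) and the clear gap between one shelf's top and the next shelf's underside is 341 mm.


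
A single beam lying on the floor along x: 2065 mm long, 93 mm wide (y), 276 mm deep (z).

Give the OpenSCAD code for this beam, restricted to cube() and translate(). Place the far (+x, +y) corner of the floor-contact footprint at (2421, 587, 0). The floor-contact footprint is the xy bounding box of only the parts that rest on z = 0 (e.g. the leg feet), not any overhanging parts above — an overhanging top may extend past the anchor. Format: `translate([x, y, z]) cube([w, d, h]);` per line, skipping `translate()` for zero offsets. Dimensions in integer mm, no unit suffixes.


translate([356, 494, 0]) cube([2065, 93, 276]);


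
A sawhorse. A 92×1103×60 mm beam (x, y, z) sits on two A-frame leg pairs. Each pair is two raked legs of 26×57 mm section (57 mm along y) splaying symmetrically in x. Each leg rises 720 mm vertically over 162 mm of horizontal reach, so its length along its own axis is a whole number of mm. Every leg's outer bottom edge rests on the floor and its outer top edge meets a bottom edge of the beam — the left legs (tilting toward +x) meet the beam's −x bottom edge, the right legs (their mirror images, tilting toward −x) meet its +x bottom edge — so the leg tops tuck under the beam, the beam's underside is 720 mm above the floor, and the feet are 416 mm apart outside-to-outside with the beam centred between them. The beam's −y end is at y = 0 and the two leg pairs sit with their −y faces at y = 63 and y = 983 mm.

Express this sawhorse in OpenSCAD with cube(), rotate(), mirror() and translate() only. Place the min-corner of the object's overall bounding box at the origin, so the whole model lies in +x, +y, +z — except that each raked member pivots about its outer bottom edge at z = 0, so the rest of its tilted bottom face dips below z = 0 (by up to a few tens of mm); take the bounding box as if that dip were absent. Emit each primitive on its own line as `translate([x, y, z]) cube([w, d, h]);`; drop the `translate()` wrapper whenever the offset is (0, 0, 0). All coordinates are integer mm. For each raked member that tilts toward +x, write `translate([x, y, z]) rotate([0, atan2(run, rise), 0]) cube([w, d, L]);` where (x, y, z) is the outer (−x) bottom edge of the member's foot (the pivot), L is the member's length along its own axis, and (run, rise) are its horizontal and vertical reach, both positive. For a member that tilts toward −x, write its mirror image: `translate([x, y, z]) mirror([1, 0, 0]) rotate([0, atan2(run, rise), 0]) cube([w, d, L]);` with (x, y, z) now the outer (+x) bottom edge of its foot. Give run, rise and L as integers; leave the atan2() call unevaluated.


// leg length = √(162² + 720²) = 738
// right-leg outer foot x = 2·162 + 92 = 416
// beam min-corner = (162, 0, 720)
translate([162, 0, 720]) cube([92, 1103, 60]);
translate([0, 63, 0]) rotate([0, atan2(162, 720), 0]) cube([26, 57, 738]);
translate([416, 63, 0]) mirror([1, 0, 0]) rotate([0, atan2(162, 720), 0]) cube([26, 57, 738]);
translate([0, 983, 0]) rotate([0, atan2(162, 720), 0]) cube([26, 57, 738]);
translate([416, 983, 0]) mirror([1, 0, 0]) rotate([0, atan2(162, 720), 0]) cube([26, 57, 738]);


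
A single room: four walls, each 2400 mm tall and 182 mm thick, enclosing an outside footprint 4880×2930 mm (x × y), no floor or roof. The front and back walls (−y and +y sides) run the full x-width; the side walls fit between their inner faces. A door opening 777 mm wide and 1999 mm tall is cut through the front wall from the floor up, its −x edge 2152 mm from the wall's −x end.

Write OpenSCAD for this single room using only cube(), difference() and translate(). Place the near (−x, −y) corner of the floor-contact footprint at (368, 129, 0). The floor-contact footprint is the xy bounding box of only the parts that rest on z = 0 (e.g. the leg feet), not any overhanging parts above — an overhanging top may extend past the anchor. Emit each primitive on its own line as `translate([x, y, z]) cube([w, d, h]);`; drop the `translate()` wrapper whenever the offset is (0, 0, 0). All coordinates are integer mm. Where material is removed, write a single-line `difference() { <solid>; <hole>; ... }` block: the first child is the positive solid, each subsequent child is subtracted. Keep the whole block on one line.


difference() { translate([368, 129, 0]) cube([4880, 182, 2400]); translate([2520, 129, 0]) cube([777, 182, 1999]); }
translate([368, 2877, 0]) cube([4880, 182, 2400]);
translate([368, 311, 0]) cube([182, 2566, 2400]);
translate([5066, 311, 0]) cube([182, 2566, 2400]);


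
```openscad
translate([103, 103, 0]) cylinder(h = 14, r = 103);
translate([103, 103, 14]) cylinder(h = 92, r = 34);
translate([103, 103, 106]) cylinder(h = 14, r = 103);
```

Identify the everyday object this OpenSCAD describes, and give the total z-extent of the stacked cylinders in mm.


A spool. The overall height is 120 mm.

Three coaxial cylinders, large–small–large — a spool. Two 14 mm flanges and a 92 mm core give 14 + 92 + 14 = 120 mm.


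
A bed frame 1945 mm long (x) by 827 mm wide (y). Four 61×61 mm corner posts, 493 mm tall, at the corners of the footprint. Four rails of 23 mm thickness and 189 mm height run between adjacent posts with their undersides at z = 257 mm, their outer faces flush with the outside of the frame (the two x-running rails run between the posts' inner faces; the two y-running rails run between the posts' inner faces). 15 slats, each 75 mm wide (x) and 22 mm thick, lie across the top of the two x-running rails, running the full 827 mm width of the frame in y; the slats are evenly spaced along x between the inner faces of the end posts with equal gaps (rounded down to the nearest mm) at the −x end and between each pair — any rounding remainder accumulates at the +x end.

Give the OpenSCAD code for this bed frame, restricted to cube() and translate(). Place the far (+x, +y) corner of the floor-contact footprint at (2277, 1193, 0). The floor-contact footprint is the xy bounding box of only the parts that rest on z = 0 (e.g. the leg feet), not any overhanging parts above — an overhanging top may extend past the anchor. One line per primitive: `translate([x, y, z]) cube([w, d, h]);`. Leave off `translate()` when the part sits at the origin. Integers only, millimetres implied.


// slat z = rail_z + rail_h = 257 + 189 = 446
// slat gap = ⌊(1823 − 15·75) / 16⌋ = 43
translate([332, 366, 0]) cube([61, 61, 493]);
translate([332, 1132, 0]) cube([61, 61, 493]);
translate([2216, 366, 0]) cube([61, 61, 493]);
translate([2216, 1132, 0]) cube([61, 61, 493]);
translate([393, 366, 257]) cube([1823, 23, 189]);
translate([393, 1170, 257]) cube([1823, 23, 189]);
translate([332, 427, 257]) cube([23, 705, 189]);
translate([2254, 427, 257]) cube([23, 705, 189]);
translate([436, 366, 446]) cube([75, 827, 22]);
translate([554, 366, 446]) cube([75, 827, 22]);
translate([672, 366, 446]) cube([75, 827, 22]);
translate([790, 366, 446]) cube([75, 827, 22]);
translate([908, 366, 446]) cube([75, 827, 22]);
translate([1026, 366, 446]) cube([75, 827, 22]);
translate([1144, 366, 446]) cube([75, 827, 22]);
translate([1262, 366, 446]) cube([75, 827, 22]);
translate([1380, 366, 446]) cube([75, 827, 22]);
translate([1498, 366, 446]) cube([75, 827, 22]);
translate([1616, 366, 446]) cube([75, 827, 22]);
translate([1734, 366, 446]) cube([75, 827, 22]);
translate([1852, 366, 446]) cube([75, 827, 22]);
translate([1970, 366, 446]) cube([75, 827, 22]);
translate([2088, 366, 446]) cube([75, 827, 22]);


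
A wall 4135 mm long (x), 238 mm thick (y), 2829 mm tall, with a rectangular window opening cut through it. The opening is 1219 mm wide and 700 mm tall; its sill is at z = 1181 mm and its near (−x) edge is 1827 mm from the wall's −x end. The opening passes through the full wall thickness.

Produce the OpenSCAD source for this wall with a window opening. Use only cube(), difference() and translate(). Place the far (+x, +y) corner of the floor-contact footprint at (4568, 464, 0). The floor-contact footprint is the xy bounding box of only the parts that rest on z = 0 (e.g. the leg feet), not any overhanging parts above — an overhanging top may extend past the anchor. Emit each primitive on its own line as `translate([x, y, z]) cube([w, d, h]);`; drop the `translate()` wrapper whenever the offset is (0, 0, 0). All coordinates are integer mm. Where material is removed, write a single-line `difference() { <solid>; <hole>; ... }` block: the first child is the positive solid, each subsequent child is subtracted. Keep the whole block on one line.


difference() { translate([433, 226, 0]) cube([4135, 238, 2829]); translate([2260, 226, 1181]) cube([1219, 238, 700]); }


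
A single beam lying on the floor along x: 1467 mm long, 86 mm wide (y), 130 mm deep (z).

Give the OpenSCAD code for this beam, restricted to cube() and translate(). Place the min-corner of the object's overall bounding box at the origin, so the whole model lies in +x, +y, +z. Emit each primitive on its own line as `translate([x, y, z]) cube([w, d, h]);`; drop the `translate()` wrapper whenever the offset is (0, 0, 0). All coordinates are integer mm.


cube([1467, 86, 130]);


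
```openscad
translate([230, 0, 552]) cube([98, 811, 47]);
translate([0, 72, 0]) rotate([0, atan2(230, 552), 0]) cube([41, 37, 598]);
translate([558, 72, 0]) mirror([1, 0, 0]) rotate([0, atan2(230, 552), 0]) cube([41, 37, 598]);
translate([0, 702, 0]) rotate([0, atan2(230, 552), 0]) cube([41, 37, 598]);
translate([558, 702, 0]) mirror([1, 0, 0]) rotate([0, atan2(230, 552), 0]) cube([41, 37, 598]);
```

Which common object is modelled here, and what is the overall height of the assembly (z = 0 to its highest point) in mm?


A sawhorse. The overall height is 599 mm.

A beam across two mirrored pairs of raked legs — a sawhorse. The beam's underside is at z = 552 (matching the legs' vertical rise in atan2(230, 552)) and the beam is 47 mm tall, so its top is at 552 + 47 = 599 mm. The raked legs top out at the beam's underside, so that is the highest point.


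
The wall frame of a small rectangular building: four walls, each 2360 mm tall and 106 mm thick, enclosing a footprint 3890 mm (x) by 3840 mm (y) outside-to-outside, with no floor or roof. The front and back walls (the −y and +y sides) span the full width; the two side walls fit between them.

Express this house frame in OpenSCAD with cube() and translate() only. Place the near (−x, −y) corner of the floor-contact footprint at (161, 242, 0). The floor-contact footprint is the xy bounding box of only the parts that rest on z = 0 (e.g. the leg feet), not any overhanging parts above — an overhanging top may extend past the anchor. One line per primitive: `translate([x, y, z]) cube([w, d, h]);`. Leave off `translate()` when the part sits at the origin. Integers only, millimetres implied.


translate([161, 242, 0]) cube([3890, 106, 2360]);
translate([161, 3976, 0]) cube([3890, 106, 2360]);
translate([161, 348, 0]) cube([106, 3628, 2360]);
translate([3945, 348, 0]) cube([106, 3628, 2360]);


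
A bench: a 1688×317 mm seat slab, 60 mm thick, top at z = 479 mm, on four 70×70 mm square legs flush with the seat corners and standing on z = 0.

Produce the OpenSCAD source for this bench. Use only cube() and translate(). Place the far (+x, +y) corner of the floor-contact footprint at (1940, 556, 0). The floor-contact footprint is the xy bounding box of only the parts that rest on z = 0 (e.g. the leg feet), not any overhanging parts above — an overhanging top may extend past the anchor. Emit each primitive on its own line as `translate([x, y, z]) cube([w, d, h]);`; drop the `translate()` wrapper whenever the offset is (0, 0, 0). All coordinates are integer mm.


translate([252, 239, 419]) cube([1688, 317, 60]);
translate([252, 239, 0]) cube([70, 70, 419]);
translate([252, 486, 0]) cube([70, 70, 419]);
translate([1870, 239, 0]) cube([70, 70, 419]);
translate([1870, 486, 0]) cube([70, 70, 419]);
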